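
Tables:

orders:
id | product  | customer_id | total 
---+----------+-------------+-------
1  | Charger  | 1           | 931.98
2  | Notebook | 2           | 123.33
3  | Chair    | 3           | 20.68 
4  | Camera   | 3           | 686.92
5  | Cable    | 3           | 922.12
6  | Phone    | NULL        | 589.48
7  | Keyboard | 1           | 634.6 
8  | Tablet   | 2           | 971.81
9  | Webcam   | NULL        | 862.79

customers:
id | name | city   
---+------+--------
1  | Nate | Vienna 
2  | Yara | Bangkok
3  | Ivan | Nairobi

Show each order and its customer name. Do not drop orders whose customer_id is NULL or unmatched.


LEFT JOIN keeps every row from orders (the left table); where customer_id has no match in customers, the customer columns become NULL. Walk through each order:
  - order 1 (Charger): customer_id=1 -> matches Nate
  - order 2 (Notebook): customer_id=2 -> matches Yara
  - order 3 (Chair): customer_id=3 -> matches Ivan
  - order 4 (Camera): customer_id=3 -> matches Ivan
  - order 5 (Cable): customer_id=3 -> matches Ivan
  - order 6 (Phone): customer_id=NULL, no match -> kept with NULL
  - order 7 (Keyboard): customer_id=1 -> matches Nate
  - order 8 (Tablet): customer_id=2 -> matches Yara
  - order 9 (Webcam): customer_id=NULL, no match -> kept with NULL
All 9 rows appear; 2 have NULL customer.

SQL:
SELECT a.product, b.name AS customer
FROM orders a
LEFT JOIN customers b ON a.customer_id = b.id

Result:
product  | customer
---------+---------
Charger  | Nate    
Notebook | Yara    
Chair    | Ivan    
Camera   | Ivan    
Cable    | Ivan    
Phone    | NULL    
Keyboard | Nate    
Tablet   | Yara    
Webcam   | NULL    


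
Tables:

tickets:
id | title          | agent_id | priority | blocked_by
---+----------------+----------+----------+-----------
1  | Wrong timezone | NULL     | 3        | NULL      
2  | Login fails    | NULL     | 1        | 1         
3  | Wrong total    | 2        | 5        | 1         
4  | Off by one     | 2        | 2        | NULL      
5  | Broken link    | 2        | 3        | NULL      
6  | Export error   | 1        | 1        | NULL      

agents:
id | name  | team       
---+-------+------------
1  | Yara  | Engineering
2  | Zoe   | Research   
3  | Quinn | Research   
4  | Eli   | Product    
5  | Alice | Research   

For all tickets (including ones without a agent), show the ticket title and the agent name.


LEFT JOIN keeps every row from tickets (the left table); where agent_id has no match in agents, the agent columns become NULL. Walk through each ticket:
  - ticket 1 (Wrong timezone): agent_id=NULL, no match -> kept with NULL
  - ticket 2 (Login fails): agent_id=NULL, no match -> kept with NULL
  - ticket 3 (Wrong total): agent_id=2 -> matches Zoe
  - ticket 4 (Off by one): agent_id=2 -> matches Zoe
  - ticket 5 (Broken link): agent_id=2 -> matches Zoe
  - ticket 6 (Export error): agent_id=1 -> matches Yara
All 6 rows appear; 2 have NULL agent.

SQL:
SELECT a.title, b.name AS agent
FROM tickets a
LEFT JOIN agents b ON a.agent_id = b.id

Result:
title          | agent
---------------+------
Wrong timezone | NULL 
Login fails    | NULL 
Wrong total    | Zoe  
Off by one     | Zoe  
Broken link    | Zoe  
Export error   | Yara 


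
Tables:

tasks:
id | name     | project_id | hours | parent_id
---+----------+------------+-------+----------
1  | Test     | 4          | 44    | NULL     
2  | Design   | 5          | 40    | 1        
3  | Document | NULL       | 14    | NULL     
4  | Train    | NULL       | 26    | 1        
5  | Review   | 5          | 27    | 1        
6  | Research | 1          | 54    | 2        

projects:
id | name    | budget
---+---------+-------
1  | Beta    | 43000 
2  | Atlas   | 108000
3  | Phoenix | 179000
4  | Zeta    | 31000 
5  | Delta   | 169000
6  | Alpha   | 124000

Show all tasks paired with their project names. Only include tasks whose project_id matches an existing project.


INNER JOIN keeps only tasks rows whose project_id matches an id in projects. Walk through each task:
  - task 1 (Test): project_id=4 -> matches Zeta
  - task 2 (Design): project_id=5 -> matches Delta
  - task 3 (Document): project_id=NULL, no match -> dropped
  - task 4 (Train): project_id=NULL, no match -> dropped
  - task 5 (Review): project_id=5 -> matches Delta
  - task 6 (Research): project_id=1 -> matches Beta
So 2 of 6 rows are dropped.

SQL:
SELECT a.name, b.name AS project
FROM tasks a
INNER JOIN projects b ON a.project_id = b.id

Result:
name     | project
---------+--------
Test     | Zeta   
Design   | Delta  
Review   | Delta  
Research | Beta   


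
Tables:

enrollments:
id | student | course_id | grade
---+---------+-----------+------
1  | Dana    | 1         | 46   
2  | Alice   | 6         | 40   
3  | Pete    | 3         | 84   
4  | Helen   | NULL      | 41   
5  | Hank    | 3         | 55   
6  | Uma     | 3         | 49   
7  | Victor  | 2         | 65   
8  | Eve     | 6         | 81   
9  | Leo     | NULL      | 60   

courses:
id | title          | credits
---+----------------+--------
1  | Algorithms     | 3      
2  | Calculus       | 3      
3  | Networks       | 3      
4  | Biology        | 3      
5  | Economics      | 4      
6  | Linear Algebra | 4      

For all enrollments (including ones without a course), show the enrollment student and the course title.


LEFT JOIN keeps every row from enrollments (the left table); where course_id has no match in courses, the course columns become NULL. Walk through each enrollment:
  - enrollment 1 (Dana): course_id=1 -> matches Algorithms
  - enrollment 2 (Alice): course_id=6 -> matches Linear Algebra
  - enrollment 3 (Pete): course_id=3 -> matches Networks
  - enrollment 4 (Helen): course_id=NULL, no match -> kept with NULL
  - enrollment 5 (Hank): course_id=3 -> matches Networks
  - enrollment 6 (Uma): course_id=3 -> matches Networks
  - enrollment 7 (Victor): course_id=2 -> matches Calculus
  - enrollment 8 (Eve): course_id=6 -> matches Linear Algebra
  - enrollment 9 (Leo): course_id=NULL, no match -> kept with NULL
All 9 rows appear; 2 have NULL course.

SQL:
SELECT a.student, b.title AS course
FROM enrollments a
LEFT JOIN courses b ON a.course_id = b.id

Result:
student | course        
--------+---------------
Dana    | Algorithms    
Alice   | Linear Algebra
Pete    | Networks      
Helen   | NULL          
Hank    | Networks      
Uma     | Networks      
Victor  | Calculus      
Eve     | Linear Algebra
Leo     | NULL          


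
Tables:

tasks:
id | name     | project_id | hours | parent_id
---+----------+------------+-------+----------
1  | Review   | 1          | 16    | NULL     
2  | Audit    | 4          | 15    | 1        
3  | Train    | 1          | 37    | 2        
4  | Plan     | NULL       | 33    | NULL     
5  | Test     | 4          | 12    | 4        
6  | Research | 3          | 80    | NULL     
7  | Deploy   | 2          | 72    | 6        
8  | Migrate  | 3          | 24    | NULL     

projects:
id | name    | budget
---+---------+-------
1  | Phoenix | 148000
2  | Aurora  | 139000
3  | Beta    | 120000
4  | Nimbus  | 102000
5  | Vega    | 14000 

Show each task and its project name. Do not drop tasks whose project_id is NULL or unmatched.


LEFT JOIN keeps every row from tasks (the left table); where project_id has no match in projects, the project columns become NULL. Walk through each task:
  - task 1 (Review): project_id=1 -> matches Phoenix
  - task 2 (Audit): project_id=4 -> matches Nimbus
  - task 3 (Train): project_id=1 -> matches Phoenix
  - task 4 (Plan): project_id=NULL, no match -> kept with NULL
  - task 5 (Test): project_id=4 -> matches Nimbus
  - task 6 (Research): project_id=3 -> matches Beta
  - task 7 (Deploy): project_id=2 -> matches Aurora
  - task 8 (Migrate): project_id=3 -> matches Beta
All 8 rows appear; 1 has NULL project.

SQL:
SELECT a.name, b.name AS project
FROM tasks a
LEFT JOIN projects b ON a.project_id = b.id

Result:
name     | project
---------+--------
Review   | Phoenix
Audit    | Nimbus 
Train    | Phoenix
Plan     | NULL   
Test     | Nimbus 
Research | Beta   
Deploy   | Aurora 
Migrate  | Beta   


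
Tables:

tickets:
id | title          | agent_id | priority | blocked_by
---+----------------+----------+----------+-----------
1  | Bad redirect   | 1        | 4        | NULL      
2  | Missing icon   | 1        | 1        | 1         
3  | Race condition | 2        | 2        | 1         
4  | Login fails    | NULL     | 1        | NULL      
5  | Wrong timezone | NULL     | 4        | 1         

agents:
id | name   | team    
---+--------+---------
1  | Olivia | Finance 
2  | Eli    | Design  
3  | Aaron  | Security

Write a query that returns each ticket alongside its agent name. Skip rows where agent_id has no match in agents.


INNER JOIN keeps only tickets rows whose agent_id matches an id in agents. Walk through each ticket:
  - ticket 1 (Bad redirect): agent_id=1 -> matches Olivia
  - ticket 2 (Missing icon): agent_id=1 -> matches Olivia
  - ticket 3 (Race condition): agent_id=2 -> matches Eli
  - ticket 4 (Login fails): agent_id=NULL, no match -> dropped
  - ticket 5 (Wrong timezone): agent_id=NULL, no match -> dropped
So 2 of 5 rows are dropped.

SQL:
SELECT a.title, b.name AS agent
FROM tickets a
INNER JOIN agents b ON a.agent_id = b.id

Result:
title          | agent 
---------------+-------
Bad redirect   | Olivia
Missing icon   | Olivia
Race condition | Eli   


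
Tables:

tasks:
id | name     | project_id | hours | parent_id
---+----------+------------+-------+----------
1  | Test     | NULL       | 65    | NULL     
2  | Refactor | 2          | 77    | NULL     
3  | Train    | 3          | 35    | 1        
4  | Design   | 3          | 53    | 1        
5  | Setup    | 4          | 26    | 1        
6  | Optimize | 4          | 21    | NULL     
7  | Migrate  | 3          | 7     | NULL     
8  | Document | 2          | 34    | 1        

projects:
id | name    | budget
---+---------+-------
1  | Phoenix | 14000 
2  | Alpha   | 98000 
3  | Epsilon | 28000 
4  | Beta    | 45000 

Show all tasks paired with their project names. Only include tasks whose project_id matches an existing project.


INNER JOIN keeps only tasks rows whose project_id matches an id in projects. Walk through each task:
  - task 1 (Test): project_id=NULL, no match -> dropped
  - task 2 (Refactor): project_id=2 -> matches Alpha
  - task 3 (Train): project_id=3 -> matches Epsilon
  - task 4 (Design): project_id=3 -> matches Epsilon
  - task 5 (Setup): project_id=4 -> matches Beta
  - task 6 (Optimize): project_id=4 -> matches Beta
  - task 7 (Migrate): project_id=3 -> matches Epsilon
  - task 8 (Document): project_id=2 -> matches Alpha
So 1 of 8 rows is dropped.

SQL:
SELECT a.name, b.name AS project
FROM tasks a
INNER JOIN projects b ON a.project_id = b.id

Result:
name     | project
---------+--------
Refactor | Alpha  
Train    | Epsilon
Design   | Epsilon
Setup    | Beta   
Optimize | Beta   
Migrate  | Epsilon
Document | Alpha  


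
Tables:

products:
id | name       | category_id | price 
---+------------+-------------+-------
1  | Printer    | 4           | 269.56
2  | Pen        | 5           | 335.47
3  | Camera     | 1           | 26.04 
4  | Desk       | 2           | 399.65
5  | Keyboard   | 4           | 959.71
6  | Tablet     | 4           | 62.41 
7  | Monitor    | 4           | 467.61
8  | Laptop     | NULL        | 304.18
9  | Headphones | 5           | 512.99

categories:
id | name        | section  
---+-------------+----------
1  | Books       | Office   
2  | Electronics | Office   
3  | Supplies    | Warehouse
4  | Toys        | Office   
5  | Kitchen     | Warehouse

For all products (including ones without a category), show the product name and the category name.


LEFT JOIN keeps every row from products (the left table); where category_id has no match in categories, the category columns become NULL. Walk through each product:
  - product 1 (Printer): category_id=4 -> matches Toys
  - product 2 (Pen): category_id=5 -> matches Kitchen
  - product 3 (Camera): category_id=1 -> matches Books
  - product 4 (Desk): category_id=2 -> matches Electronics
  - product 5 (Keyboard): category_id=4 -> matches Toys
  - product 6 (Tablet): category_id=4 -> matches Toys
  - product 7 (Monitor): category_id=4 -> matches Toys
  - product 8 (Laptop): category_id=NULL, no match -> kept with NULL
  - product 9 (Headphones): category_id=5 -> matches Kitchen
All 9 rows appear; 1 has NULL category.

SQL:
SELECT a.name, b.name AS category
FROM products a
LEFT JOIN categories b ON a.category_id = b.id

Result:
name       | category   
-----------+------------
Printer    | Toys       
Pen        | Kitchen    
Camera     | Books      
Desk       | Electronics
Keyboard   | Toys       
Tablet     | Toys       
Monitor    | Toys       
Laptop     | NULL       
Headphones | Kitchen    


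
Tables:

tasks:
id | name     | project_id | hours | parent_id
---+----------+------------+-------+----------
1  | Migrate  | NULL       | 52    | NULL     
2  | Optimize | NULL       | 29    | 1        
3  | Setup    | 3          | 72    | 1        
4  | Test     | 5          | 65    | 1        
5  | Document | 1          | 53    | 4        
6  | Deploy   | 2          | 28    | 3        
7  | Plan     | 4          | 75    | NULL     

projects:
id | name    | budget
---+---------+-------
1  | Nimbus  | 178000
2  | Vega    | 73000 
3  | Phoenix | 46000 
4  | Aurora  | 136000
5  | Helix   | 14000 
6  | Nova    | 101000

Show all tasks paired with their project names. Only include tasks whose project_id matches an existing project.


INNER JOIN keeps only tasks rows whose project_id matches an id in projects. Walk through each task:
  - task 1 (Migrate): project_id=NULL, no match -> dropped
  - task 2 (Optimize): project_id=NULL, no match -> dropped
  - task 3 (Setup): project_id=3 -> matches Phoenix
  - task 4 (Test): project_id=5 -> matches Helix
  - task 5 (Document): project_id=1 -> matches Nimbus
  - task 6 (Deploy): project_id=2 -> matches Vega
  - task 7 (Plan): project_id=4 -> matches Aurora
So 2 of 7 rows are dropped.

SQL:
SELECT a.name, b.name AS project
FROM tasks a
INNER JOIN projects b ON a.project_id = b.id

Result:
name     | project
---------+--------
Setup    | Phoenix
Test     | Helix  
Document | Nimbus 
Deploy   | Vega   
Plan     | Aurora 


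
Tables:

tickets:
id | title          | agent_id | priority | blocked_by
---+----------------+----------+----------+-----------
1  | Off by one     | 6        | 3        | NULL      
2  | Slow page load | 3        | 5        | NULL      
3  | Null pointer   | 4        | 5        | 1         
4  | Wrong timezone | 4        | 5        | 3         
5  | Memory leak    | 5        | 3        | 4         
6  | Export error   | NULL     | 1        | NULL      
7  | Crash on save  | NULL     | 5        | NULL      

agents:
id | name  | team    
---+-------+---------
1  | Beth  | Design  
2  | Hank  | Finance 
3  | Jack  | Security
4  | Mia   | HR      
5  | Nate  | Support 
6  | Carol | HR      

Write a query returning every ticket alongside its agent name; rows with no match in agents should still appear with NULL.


LEFT JOIN keeps every row from tickets (the left table); where agent_id has no match in agents, the agent columns become NULL. Walk through each ticket:
  - ticket 1 (Off by one): agent_id=6 -> matches Carol
  - ticket 2 (Slow page load): agent_id=3 -> matches Jack
  - ticket 3 (Null pointer): agent_id=4 -> matches Mia
  - ticket 4 (Wrong timezone): agent_id=4 -> matches Mia
  - ticket 5 (Memory leak): agent_id=5 -> matches Nate
  - ticket 6 (Export error): agent_id=NULL, no match -> kept with NULL
  - ticket 7 (Crash on save): agent_id=NULL, no match -> kept with NULL
All 7 rows appear; 2 have NULL agent.

SQL:
SELECT a.title, b.name AS agent
FROM tickets a
LEFT JOIN agents b ON a.agent_id = b.id

Result:
title          | agent
---------------+------
Off by one     | Carol
Slow page load | Jack 
Null pointer   | Mia  
Wrong timezone | Mia  
Memory leak    | Nate 
Export error   | NULL 
Crash on save  | NULL 


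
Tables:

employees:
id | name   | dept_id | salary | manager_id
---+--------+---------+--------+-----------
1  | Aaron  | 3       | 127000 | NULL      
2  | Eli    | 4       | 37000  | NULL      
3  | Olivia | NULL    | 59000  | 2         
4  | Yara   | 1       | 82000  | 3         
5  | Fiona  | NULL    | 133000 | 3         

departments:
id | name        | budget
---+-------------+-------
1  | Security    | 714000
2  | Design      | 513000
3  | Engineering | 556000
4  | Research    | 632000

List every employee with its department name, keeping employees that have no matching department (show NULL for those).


LEFT JOIN keeps every row from employees (the left table); where dept_id has no match in departments, the department columns become NULL. Walk through each employee:
  - employee 1 (Aaron): dept_id=3 -> matches Engineering
  - employee 2 (Eli): dept_id=4 -> matches Research
  - employee 3 (Olivia): dept_id=NULL, no match -> kept with NULL
  - employee 4 (Yara): dept_id=1 -> matches Security
  - employee 5 (Fiona): dept_id=NULL, no match -> kept with NULL
All 5 rows appear; 2 have NULL department.

SQL:
SELECT a.name, b.name AS department
FROM employees a
LEFT JOIN departments b ON a.dept_id = b.id

Result:
name   | department 
-------+------------
Aaron  | Engineering
Eli    | Research   
Olivia | NULL       
Yara   | Security   
Fiona  | NULL       


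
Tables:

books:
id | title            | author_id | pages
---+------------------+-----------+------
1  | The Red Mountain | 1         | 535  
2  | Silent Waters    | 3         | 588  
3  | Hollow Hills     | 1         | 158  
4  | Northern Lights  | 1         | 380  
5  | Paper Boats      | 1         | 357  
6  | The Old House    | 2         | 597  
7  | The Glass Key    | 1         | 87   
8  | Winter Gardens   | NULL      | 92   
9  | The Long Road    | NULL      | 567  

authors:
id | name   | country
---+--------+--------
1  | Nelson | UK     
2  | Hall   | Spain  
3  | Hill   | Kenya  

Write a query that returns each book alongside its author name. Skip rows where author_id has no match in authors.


INNER JOIN keeps only books rows whose author_id matches an id in authors. Walk through each book:
  - book 1 (The Red Mountain): author_id=1 -> matches Nelson
  - book 2 (Silent Waters): author_id=3 -> matches Hill
  - book 3 (Hollow Hills): author_id=1 -> matches Nelson
  - book 4 (Northern Lights): author_id=1 -> matches Nelson
  - book 5 (Paper Boats): author_id=1 -> matches Nelson
  - book 6 (The Old House): author_id=2 -> matches Hall
  - book 7 (The Glass Key): author_id=1 -> matches Nelson
  - book 8 (Winter Gardens): author_id=NULL, no match -> dropped
  - book 9 (The Long Road): author_id=NULL, no match -> dropped
So 2 of 9 rows are dropped.

SQL:
SELECT a.title, b.name AS author
FROM books a
INNER JOIN authors b ON a.author_id = b.id

Result:
title            | author
-----------------+-------
The Red Mountain | Nelson
Silent Waters    | Hill  
Hollow Hills     | Nelson
Northern Lights  | Nelson
Paper Boats      | Nelson
The Old House    | Hall  
The Glass Key    | Nelson


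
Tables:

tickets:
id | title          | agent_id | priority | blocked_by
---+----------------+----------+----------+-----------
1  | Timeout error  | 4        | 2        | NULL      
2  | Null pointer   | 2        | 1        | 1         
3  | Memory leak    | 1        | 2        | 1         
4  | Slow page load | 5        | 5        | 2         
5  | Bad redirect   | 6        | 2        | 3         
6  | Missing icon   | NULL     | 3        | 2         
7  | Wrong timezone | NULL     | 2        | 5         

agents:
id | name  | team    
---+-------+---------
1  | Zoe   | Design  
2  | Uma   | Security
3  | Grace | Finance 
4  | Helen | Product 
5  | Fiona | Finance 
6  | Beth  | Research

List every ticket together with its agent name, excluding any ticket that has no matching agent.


INNER JOIN keeps only tickets rows whose agent_id matches an id in agents. Walk through each ticket:
  - ticket 1 (Timeout error): agent_id=4 -> matches Helen
  - ticket 2 (Null pointer): agent_id=2 -> matches Uma
  - ticket 3 (Memory leak): agent_id=1 -> matches Zoe
  - ticket 4 (Slow page load): agent_id=5 -> matches Fiona
  - ticket 5 (Bad redirect): agent_id=6 -> matches Beth
  - ticket 6 (Missing icon): agent_id=NULL, no match -> dropped
  - ticket 7 (Wrong timezone): agent_id=NULL, no match -> dropped
So 2 of 7 rows are dropped.

SQL:
SELECT a.title, b.name AS agent
FROM tickets a
INNER JOIN agents b ON a.agent_id = b.id

Result:
title          | agent
---------------+------
Timeout error  | Helen
Null pointer   | Uma  
Memory leak    | Zoe  
Slow page load | Fiona
Bad redirect   | Beth 


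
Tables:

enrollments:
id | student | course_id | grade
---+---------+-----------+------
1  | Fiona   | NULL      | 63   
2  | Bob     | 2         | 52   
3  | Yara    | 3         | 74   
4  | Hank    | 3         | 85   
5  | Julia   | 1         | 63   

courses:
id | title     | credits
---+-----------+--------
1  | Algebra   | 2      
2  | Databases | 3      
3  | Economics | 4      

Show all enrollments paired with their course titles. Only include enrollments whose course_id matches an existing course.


INNER JOIN keeps only enrollments rows whose course_id matches an id in courses. Walk through each enrollment:
  - enrollment 1 (Fiona): course_id=NULL, no match -> dropped
  - enrollment 2 (Bob): course_id=2 -> matches Databases
  - enrollment 3 (Yara): course_id=3 -> matches Economics
  - enrollment 4 (Hank): course_id=3 -> matches Economics
  - enrollment 5 (Julia): course_id=1 -> matches Algebra
So 1 of 5 rows is dropped.

SQL:
SELECT a.student, b.title AS course
FROM enrollments a
INNER JOIN courses b ON a.course_id = b.id

Result:
student | course   
--------+----------
Bob     | Databases
Yara    | Economics
Hank    | Economics
Julia   | Algebra  


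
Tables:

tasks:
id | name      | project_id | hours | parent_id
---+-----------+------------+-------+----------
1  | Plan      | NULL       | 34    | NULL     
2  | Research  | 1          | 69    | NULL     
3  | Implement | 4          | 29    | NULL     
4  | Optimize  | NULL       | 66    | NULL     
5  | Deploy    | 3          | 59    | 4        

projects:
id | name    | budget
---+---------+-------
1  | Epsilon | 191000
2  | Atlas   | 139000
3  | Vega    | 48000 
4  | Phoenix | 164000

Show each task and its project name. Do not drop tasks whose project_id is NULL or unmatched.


LEFT JOIN keeps every row from tasks (the left table); where project_id has no match in projects, the project columns become NULL. Walk through each task:
  - task 1 (Plan): project_id=NULL, no match -> kept with NULL
  - task 2 (Research): project_id=1 -> matches Epsilon
  - task 3 (Implement): project_id=4 -> matches Phoenix
  - task 4 (Optimize): project_id=NULL, no match -> kept with NULL
  - task 5 (Deploy): project_id=3 -> matches Vega
All 5 rows appear; 2 have NULL project.

SQL:
SELECT a.name, b.name AS project
FROM tasks a
LEFT JOIN projects b ON a.project_id = b.id

Result:
name      | project
----------+--------
Plan      | NULL   
Research  | Epsilon
Implement | Phoenix
Optimize  | NULL   
Deploy    | Vega   


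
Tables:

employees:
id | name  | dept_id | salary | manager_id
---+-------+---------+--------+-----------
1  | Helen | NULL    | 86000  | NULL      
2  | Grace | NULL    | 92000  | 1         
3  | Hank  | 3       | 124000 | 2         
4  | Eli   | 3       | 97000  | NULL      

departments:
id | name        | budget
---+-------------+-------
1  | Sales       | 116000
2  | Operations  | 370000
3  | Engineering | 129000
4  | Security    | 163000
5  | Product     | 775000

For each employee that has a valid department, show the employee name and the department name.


INNER JOIN keeps only employees rows whose dept_id matches an id in departments. Walk through each employee:
  - employee 1 (Helen): dept_id=NULL, no match -> dropped
  - employee 2 (Grace): dept_id=NULL, no match -> dropped
  - employee 3 (Hank): dept_id=3 -> matches Engineering
  - employee 4 (Eli): dept_id=3 -> matches Engineering
So 2 of 4 rows are dropped.

SQL:
SELECT a.name, b.name AS department
FROM employees a
INNER JOIN departments b ON a.dept_id = b.id

Result:
name | department 
-----+------------
Hank | Engineering
Eli  | Engineering


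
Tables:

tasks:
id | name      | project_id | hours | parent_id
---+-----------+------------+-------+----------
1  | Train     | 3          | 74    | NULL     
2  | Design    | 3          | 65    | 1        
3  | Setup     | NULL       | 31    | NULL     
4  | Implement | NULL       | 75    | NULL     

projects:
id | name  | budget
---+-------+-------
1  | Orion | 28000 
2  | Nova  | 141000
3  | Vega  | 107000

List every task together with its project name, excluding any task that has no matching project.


INNER JOIN keeps only tasks rows whose project_id matches an id in projects. Walk through each task:
  - task 1 (Train): project_id=3 -> matches Vega
  - task 2 (Design): project_id=3 -> matches Vega
  - task 3 (Setup): project_id=NULL, no match -> dropped
  - task 4 (Implement): project_id=NULL, no match -> dropped
So 2 of 4 rows are dropped.

SQL:
SELECT a.name, b.name AS project
FROM tasks a
INNER JOIN projects b ON a.project_id = b.id

Result:
name   | project
-------+--------
Train  | Vega   
Design | Vega   


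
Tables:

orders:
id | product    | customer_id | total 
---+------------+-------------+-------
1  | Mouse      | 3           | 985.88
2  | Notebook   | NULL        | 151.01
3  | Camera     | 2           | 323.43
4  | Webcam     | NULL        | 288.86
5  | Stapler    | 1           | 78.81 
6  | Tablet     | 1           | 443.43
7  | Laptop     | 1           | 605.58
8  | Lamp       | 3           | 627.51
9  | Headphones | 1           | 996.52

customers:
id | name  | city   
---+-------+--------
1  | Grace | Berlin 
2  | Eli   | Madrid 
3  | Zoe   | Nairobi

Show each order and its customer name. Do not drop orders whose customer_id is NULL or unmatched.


LEFT JOIN keeps every row from orders (the left table); where customer_id has no match in customers, the customer columns become NULL. Walk through each order:
  - order 1 (Mouse): customer_id=3 -> matches Zoe
  - order 2 (Notebook): customer_id=NULL, no match -> kept with NULL
  - order 3 (Camera): customer_id=2 -> matches Eli
  - order 4 (Webcam): customer_id=NULL, no match -> kept with NULL
  - order 5 (Stapler): customer_id=1 -> matches Grace
  - order 6 (Tablet): customer_id=1 -> matches Grace
  - order 7 (Laptop): customer_id=1 -> matches Grace
  - order 8 (Lamp): customer_id=3 -> matches Zoe
  - order 9 (Headphones): customer_id=1 -> matches Grace
All 9 rows appear; 2 have NULL customer.

SQL:
SELECT a.product, b.name AS customer
FROM orders a
LEFT JOIN customers b ON a.customer_id = b.id

Result:
product    | customer
-----------+---------
Mouse      | Zoe     
Notebook   | NULL    
Camera     | Eli     
Webcam     | NULL    
Stapler    | Grace   
Tablet     | Grace   
Laptop     | Grace   
Lamp       | Zoe     
Headphones | Grace   


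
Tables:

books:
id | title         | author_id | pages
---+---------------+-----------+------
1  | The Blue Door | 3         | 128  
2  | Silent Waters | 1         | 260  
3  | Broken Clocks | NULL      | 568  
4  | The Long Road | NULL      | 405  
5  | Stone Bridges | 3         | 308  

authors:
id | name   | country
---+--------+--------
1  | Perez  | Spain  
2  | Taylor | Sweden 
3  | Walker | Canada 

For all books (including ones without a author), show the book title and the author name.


LEFT JOIN keeps every row from books (the left table); where author_id has no match in authors, the author columns become NULL. Walk through each book:
  - book 1 (The Blue Door): author_id=3 -> matches Walker
  - book 2 (Silent Waters): author_id=1 -> matches Perez
  - book 3 (Broken Clocks): author_id=NULL, no match -> kept with NULL
  - book 4 (The Long Road): author_id=NULL, no match -> kept with NULL
  - book 5 (Stone Bridges): author_id=3 -> matches Walker
All 5 rows appear; 2 have NULL author.

SQL:
SELECT a.title, b.name AS author
FROM books a
LEFT JOIN authors b ON a.author_id = b.id

Result:
title         | author
--------------+-------
The Blue Door | Walker
Silent Waters | Perez 
Broken Clocks | NULL  
The Long Road | NULL  
Stone Bridges | Walker


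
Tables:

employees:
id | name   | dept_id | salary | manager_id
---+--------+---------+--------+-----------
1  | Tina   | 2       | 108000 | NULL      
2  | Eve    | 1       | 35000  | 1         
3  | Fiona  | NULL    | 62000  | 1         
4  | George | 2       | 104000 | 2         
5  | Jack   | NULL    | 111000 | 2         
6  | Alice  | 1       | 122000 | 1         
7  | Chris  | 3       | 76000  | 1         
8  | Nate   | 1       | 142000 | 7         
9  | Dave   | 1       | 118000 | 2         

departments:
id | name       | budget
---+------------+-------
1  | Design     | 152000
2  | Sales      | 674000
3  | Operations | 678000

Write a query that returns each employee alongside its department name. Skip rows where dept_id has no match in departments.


INNER JOIN keeps only employees rows whose dept_id matches an id in departments. Walk through each employee:
  - employee 1 (Tina): dept_id=2 -> matches Sales
  - employee 2 (Eve): dept_id=1 -> matches Design
  - employee 3 (Fiona): dept_id=NULL, no match -> dropped
  - employee 4 (George): dept_id=2 -> matches Sales
  - employee 5 (Jack): dept_id=NULL, no match -> dropped
  - employee 6 (Alice): dept_id=1 -> matches Design
  - employee 7 (Chris): dept_id=3 -> matches Operations
  - employee 8 (Nate): dept_id=1 -> matches Design
  - employee 9 (Dave): dept_id=1 -> matches Design
So 2 of 9 rows are dropped.

SQL:
SELECT a.name, b.name AS department
FROM employees a
INNER JOIN departments b ON a.dept_id = b.id

Result:
name   | department
-------+-----------
Tina   | Sales     
Eve    | Design    
George | Sales     
Alice  | Design    
Chris  | Operations
Nate   | Design    
Dave   | Design    


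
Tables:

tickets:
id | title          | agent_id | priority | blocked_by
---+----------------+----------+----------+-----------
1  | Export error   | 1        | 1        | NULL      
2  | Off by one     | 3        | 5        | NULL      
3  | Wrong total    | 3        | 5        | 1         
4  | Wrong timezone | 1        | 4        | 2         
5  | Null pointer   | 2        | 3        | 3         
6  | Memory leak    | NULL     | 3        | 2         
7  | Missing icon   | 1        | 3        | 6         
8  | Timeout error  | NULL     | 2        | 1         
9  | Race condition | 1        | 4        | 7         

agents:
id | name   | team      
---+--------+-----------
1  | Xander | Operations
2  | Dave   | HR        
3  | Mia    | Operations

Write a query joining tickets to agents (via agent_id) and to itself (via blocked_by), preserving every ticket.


Two LEFT JOINs from the same base table tickets: one to agents via agent_id, one to tickets itself via blocked_by. Both are LEFT so every ticket is preserved.
Match against agents:
  - ticket 1 (Export error): agent_id=1 -> matches Xander
  - ticket 2 (Off by one): agent_id=3 -> matches Mia
  - ticket 3 (Wrong total): agent_id=3 -> matches Mia
  - ticket 4 (Wrong timezone): agent_id=1 -> matches Xander
  - ticket 5 (Null pointer): agent_id=2 -> matches Dave
  - ticket 6 (Memory leak): agent_id=NULL, no match -> kept with NULL
  - ticket 7 (Missing icon): agent_id=1 -> matches Xander
  - ticket 8 (Timeout error): agent_id=NULL, no match -> kept with NULL
  - ticket 9 (Race condition): agent_id=1 -> matches Xander
Match against tickets (self):
  - ticket 1 (Export error): blocked_by=NULL -> NULL
  - ticket 2 (Off by one): blocked_by=NULL -> NULL
  - ticket 3 (Wrong total): blocked_by=1 -> Export error
  - ticket 4 (Wrong timezone): blocked_by=2 -> Off by one
  - ticket 5 (Null pointer): blocked_by=3 -> Wrong total
  - ticket 6 (Memory leak): blocked_by=2 -> Off by one
  - ticket 7 (Missing icon): blocked_by=6 -> Memory leak
  - ticket 8 (Timeout error): blocked_by=1 -> Export error
  - ticket 9 (Race condition): blocked_by=7 -> Missing icon

SQL:
SELECT a.title, b.name AS agent, c.title AS blocked_by
FROM tickets a
LEFT JOIN agents b ON a.agent_id = b.id
LEFT JOIN tickets c ON a.blocked_by = c.id

Result:
title          | agent  | blocked_by  
---------------+--------+-------------
Export error   | Xander | NULL        
Off by one     | Mia    | NULL        
Wrong total    | Mia    | Export error
Wrong timezone | Xander | Off by one  
Null pointer   | Dave   | Wrong total 
Memory leak    | NULL   | Off by one  
Missing icon   | Xander | Memory leak 
Timeout error  | NULL   | Export error
Race condition | Xander | Missing icon


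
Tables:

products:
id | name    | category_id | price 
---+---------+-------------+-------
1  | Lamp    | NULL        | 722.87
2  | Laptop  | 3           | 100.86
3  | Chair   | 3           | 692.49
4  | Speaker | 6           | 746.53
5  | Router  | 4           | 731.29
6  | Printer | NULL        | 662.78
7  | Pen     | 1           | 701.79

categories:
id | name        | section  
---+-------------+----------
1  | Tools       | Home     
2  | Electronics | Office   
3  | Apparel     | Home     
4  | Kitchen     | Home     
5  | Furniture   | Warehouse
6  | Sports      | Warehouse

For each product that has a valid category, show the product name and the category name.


INNER JOIN keeps only products rows whose category_id matches an id in categories. Walk through each product:
  - product 1 (Lamp): category_id=NULL, no match -> dropped
  - product 2 (Laptop): category_id=3 -> matches Apparel
  - product 3 (Chair): category_id=3 -> matches Apparel
  - product 4 (Speaker): category_id=6 -> matches Sports
  - product 5 (Router): category_id=4 -> matches Kitchen
  - product 6 (Printer): category_id=NULL, no match -> dropped
  - product 7 (Pen): category_id=1 -> matches Tools
So 2 of 7 rows are dropped.

SQL:
SELECT a.name, b.name AS category
FROM products a
INNER JOIN categories b ON a.category_id = b.id

Result:
name    | category
--------+---------
Laptop  | Apparel 
Chair   | Apparel 
Speaker | Sports  
Router  | Kitchen 
Pen     | Tools   


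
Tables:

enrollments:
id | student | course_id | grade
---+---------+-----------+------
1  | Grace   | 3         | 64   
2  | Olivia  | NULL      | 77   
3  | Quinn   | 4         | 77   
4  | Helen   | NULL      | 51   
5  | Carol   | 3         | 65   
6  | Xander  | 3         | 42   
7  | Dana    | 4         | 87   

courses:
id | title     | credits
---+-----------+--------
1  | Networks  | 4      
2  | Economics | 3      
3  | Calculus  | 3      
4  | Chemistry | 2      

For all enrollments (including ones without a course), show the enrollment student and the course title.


LEFT JOIN keeps every row from enrollments (the left table); where course_id has no match in courses, the course columns become NULL. Walk through each enrollment:
  - enrollment 1 (Grace): course_id=3 -> matches Calculus
  - enrollment 2 (Olivia): course_id=NULL, no match -> kept with NULL
  - enrollment 3 (Quinn): course_id=4 -> matches Chemistry
  - enrollment 4 (Helen): course_id=NULL, no match -> kept with NULL
  - enrollment 5 (Carol): course_id=3 -> matches Calculus
  - enrollment 6 (Xander): course_id=3 -> matches Calculus
  - enrollment 7 (Dana): course_id=4 -> matches Chemistry
All 7 rows appear; 2 have NULL course.

SQL:
SELECT a.student, b.title AS course
FROM enrollments a
LEFT JOIN courses b ON a.course_id = b.id

Result:
student | course   
--------+----------
Grace   | Calculus 
Olivia  | NULL     
Quinn   | Chemistry
Helen   | NULL     
Carol   | Calculus 
Xander  | Calculus 
Dana    | Chemistry


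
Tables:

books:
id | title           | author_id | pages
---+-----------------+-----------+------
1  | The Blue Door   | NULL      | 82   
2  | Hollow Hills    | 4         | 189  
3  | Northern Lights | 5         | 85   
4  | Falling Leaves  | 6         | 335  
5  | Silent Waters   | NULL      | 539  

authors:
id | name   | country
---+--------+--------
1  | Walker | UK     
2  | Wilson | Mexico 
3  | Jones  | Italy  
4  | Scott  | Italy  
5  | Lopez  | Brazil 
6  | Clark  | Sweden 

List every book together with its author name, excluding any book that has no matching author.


INNER JOIN keeps only books rows whose author_id matches an id in authors. Walk through each book:
  - book 1 (The Blue Door): author_id=NULL, no match -> dropped
  - book 2 (Hollow Hills): author_id=4 -> matches Scott
  - book 3 (Northern Lights): author_id=5 -> matches Lopez
  - book 4 (Falling Leaves): author_id=6 -> matches Clark
  - book 5 (Silent Waters): author_id=NULL, no match -> dropped
So 2 of 5 rows are dropped.

SQL:
SELECT a.title, b.name AS author
FROM books a
INNER JOIN authors b ON a.author_id = b.id

Result:
title           | author
----------------+-------
Hollow Hills    | Scott 
Northern Lights | Lopez 
Falling Leaves  | Clark 


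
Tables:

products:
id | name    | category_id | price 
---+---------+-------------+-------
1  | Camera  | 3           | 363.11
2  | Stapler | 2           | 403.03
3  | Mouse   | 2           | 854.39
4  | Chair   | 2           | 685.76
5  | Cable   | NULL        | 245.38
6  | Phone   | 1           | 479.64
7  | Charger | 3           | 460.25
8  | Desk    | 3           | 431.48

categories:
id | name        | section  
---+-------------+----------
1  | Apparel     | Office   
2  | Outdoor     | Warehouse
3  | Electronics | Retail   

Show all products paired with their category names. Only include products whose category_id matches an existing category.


INNER JOIN keeps only products rows whose category_id matches an id in categories. Walk through each product:
  - product 1 (Camera): category_id=3 -> matches Electronics
  - product 2 (Stapler): category_id=2 -> matches Outdoor
  - product 3 (Mouse): category_id=2 -> matches Outdoor
  - product 4 (Chair): category_id=2 -> matches Outdoor
  - product 5 (Cable): category_id=NULL, no match -> dropped
  - product 6 (Phone): category_id=1 -> matches Apparel
  - product 7 (Charger): category_id=3 -> matches Electronics
  - product 8 (Desk): category_id=3 -> matches Electronics
So 1 of 8 rows is dropped.

SQL:
SELECT a.name, b.name AS category
FROM products a
INNER JOIN categories b ON a.category_id = b.id

Result:
name    | category   
--------+------------
Camera  | Electronics
Stapler | Outdoor    
Mouse   | Outdoor    
Chair   | Outdoor    
Phone   | Apparel    
Charger | Electronics
Desk    | Electronics


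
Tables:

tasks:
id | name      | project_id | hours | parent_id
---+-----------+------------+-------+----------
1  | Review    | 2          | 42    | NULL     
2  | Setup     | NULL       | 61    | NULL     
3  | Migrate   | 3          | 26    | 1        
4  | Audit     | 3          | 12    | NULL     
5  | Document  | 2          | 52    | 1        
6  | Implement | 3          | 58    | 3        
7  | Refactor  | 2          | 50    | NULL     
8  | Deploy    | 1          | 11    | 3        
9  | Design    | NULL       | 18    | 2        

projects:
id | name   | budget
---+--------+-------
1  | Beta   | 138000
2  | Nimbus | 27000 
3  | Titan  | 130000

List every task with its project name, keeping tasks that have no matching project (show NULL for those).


LEFT JOIN keeps every row from tasks (the left table); where project_id has no match in projects, the project columns become NULL. Walk through each task:
  - task 1 (Review): project_id=2 -> matches Nimbus
  - task 2 (Setup): project_id=NULL, no match -> kept with NULL
  - task 3 (Migrate): project_id=3 -> matches Titan
  - task 4 (Audit): project_id=3 -> matches Titan
  - task 5 (Document): project_id=2 -> matches Nimbus
  - task 6 (Implement): project_id=3 -> matches Titan
  - task 7 (Refactor): project_id=2 -> matches Nimbus
  - task 8 (Deploy): project_id=1 -> matches Beta
  - task 9 (Design): project_id=NULL, no match -> kept with NULL
All 9 rows appear; 2 have NULL project.

SQL:
SELECT a.name, b.name AS project
FROM tasks a
LEFT JOIN projects b ON a.project_id = b.id

Result:
name      | project
----------+--------
Review    | Nimbus 
Setup     | NULL   
Migrate   | Titan  
Audit     | Titan  
Document  | Nimbus 
Implement | Titan  
Refactor  | Nimbus 
Deploy    | Beta   
Design    | NULL   


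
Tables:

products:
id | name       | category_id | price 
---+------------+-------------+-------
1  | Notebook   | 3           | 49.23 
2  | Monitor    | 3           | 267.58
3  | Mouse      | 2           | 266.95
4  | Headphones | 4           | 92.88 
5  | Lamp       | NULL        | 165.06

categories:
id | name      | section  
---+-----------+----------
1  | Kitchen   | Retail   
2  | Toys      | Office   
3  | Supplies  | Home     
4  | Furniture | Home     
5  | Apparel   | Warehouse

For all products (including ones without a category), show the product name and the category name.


LEFT JOIN keeps every row from products (the left table); where category_id has no match in categories, the category columns become NULL. Walk through each product:
  - product 1 (Notebook): category_id=3 -> matches Supplies
  - product 2 (Monitor): category_id=3 -> matches Supplies
  - product 3 (Mouse): category_id=2 -> matches Toys
  - product 4 (Headphones): category_id=4 -> matches Furniture
  - product 5 (Lamp): category_id=NULL, no match -> kept with NULL
All 5 rows appear; 1 has NULL category.

SQL:
SELECT a.name, b.name AS category
FROM products a
LEFT JOIN categories b ON a.category_id = b.id

Result:
name       | category 
-----------+----------
Notebook   | Supplies 
Monitor    | Supplies 
Mouse      | Toys     
Headphones | Furniture
Lamp       | NULL     
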